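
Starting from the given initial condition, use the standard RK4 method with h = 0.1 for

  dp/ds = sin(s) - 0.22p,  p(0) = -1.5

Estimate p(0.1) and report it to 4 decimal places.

-1.4624

RK4: k1 = f(s_n, p_n); k2 = f(s_n + h/2, p_n + (h/2)·k1); k3 = f(s_n + h/2, p_n + (h/2)·k2); k4 = f(s_n + h, p_n + h·k3); p_{n+1} = p_n + (h/6)·(k1 + 2k2 + 2k3 + k4).
s=0.000000, p=-1.500000:
  k1 = f(0.000000, -1.500000) = 0.330000
  k2 = f(0.050000, -1.483500) = 0.376349
  k3 = f(0.050000, -1.481183) = 0.375839
  k4 = f(0.100000, -1.462416) = 0.421565
  p ← -1.500000 + (0.1/6)·(k1 + 2k2 + 2k3 + k4) = -1.462401
p(0.1) ≈ -1.4624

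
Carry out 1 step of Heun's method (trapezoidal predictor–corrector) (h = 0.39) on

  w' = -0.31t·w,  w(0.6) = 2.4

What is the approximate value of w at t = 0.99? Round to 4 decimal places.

Heun: k1 = f(t_n, w_n); k2 = f(t_n + h, w_n + h·k1); w_{n+1} = w_n + (h/2)·(k1 + k2).
t=0.600000, w=2.400000:
  k1 = f(0.600000, 2.400000) = -0.446400
  k2 = f(0.990000, 2.225904) = -0.683130
  w ← 2.400000 + (0.39/2)·(-0.446400 + (-0.683130)) = 2.179742
w(0.99) ≈ 2.1797

2.1797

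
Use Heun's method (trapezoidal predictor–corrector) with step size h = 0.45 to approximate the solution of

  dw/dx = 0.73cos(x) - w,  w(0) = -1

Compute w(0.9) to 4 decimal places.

Heun: k1 = f(x_n, w_n); k2 = f(x_n + h, w_n + h·k1); w_{n+1} = w_n + (h/2)·(k1 + k2).
x=0.000000, w=-1.000000:
  k1 = f(0.000000, -1.000000) = 1.730000
  k2 = f(0.450000, -0.221500) = 0.878826
  w ← -1.000000 + (0.45/2)·(1.730000 + 0.878826) = -0.413014
x=0.450000, w=-0.413014:
  k1 = f(0.450000, -0.413014) = 1.070340
  k2 = f(0.900000, 0.068639) = 0.385136
  w ← -0.413014 + (0.45/2)·(1.070340 + 0.385136) = -0.085532
w(0.9) ≈ -0.0855

-0.0855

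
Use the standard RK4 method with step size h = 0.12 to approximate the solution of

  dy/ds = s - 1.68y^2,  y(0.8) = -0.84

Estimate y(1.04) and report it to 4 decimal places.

RK4: k1 = f(s_n, y_n); k2 = f(s_n + h/2, y_n + (h/2)·k1); k3 = f(s_n + h/2, y_n + (h/2)·k2); k4 = f(s_n + h, y_n + h·k3); y_{n+1} = y_n + (h/6)·(k1 + 2k2 + 2k3 + k4).
s=0.800000, y=-0.840000:
  k1 = f(0.800000, -0.840000) = -0.385408
  k2 = f(0.860000, -0.863124) = -0.391573
  k3 = f(0.860000, -0.863494) = -0.392646
  k4 = f(0.920000, -0.887118) = -0.402122
  y ← -0.840000 + (0.12/6)·(k1 + 2k2 + 2k3 + k4) = -0.887119
s=0.920000, y=-0.887119:
  k1 = f(0.920000, -0.887119) = -0.402128
  k2 = f(0.980000, -0.911247) = -0.415023
  k3 = f(0.980000, -0.912021) = -0.417394
  k4 = f(1.040000, -0.937207) = -0.435638
  y ← -0.887119 + (0.12/6)·(k1 + 2k2 + 2k3 + k4) = -0.937171
y(1.04) ≈ -0.9372

-0.9372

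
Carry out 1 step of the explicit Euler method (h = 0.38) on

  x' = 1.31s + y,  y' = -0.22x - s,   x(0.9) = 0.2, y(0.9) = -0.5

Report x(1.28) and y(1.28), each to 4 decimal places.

Euler on (x,y): x_{n+1} = x_n + h·x', y_{n+1} = y_n + h·y'.
0.900000: (0.200000, -0.500000); f=(0.679000, -0.944000) → (0.458020, -0.858720)
(x(1.28), y(1.28)) ≈ (0.4580, -0.8587)

0.4580, -0.8587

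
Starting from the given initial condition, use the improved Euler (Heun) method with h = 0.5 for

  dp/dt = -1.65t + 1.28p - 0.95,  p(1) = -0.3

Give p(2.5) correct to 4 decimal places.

-15.9874

Heun: k1 = f(t_n, p_n); k2 = f(t_n + h, p_n + h·k1); p_{n+1} = p_n + (h/2)·(k1 + k2).
t=1.000000, p=-0.300000:
  k1 = f(1.000000, -0.300000) = -2.984000
  k2 = f(1.500000, -1.792000) = -5.718760
  p ← -0.300000 + (0.5/2)·(-2.984000 + (-5.718760)) = -2.475690
t=1.500000, p=-2.475690:
  k1 = f(1.500000, -2.475690) = -6.593883
  k2 = f(2.000000, -5.772632) = -11.638968
  p ← -2.475690 + (0.5/2)·(-6.593883 + (-11.638968)) = -7.033903
t=2.000000, p=-7.033903:
  k1 = f(2.000000, -7.033903) = -13.253396
  k2 = f(2.500000, -13.660601) = -22.560569
  p ← -7.033903 + (0.5/2)·(-13.253396 + (-22.560569)) = -15.987394
p(2.5) ≈ -15.9874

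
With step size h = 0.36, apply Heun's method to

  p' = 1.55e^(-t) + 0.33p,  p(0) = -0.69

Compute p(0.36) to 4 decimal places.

Heun: k1 = f(t_n, p_n); k2 = f(t_n + h, p_n + h·k1); p_{n+1} = p_n + (h/2)·(k1 + k2).
t=0.000000, p=-0.690000:
  k1 = f(0.000000, -0.690000) = 1.322300
  k2 = f(0.360000, -0.213972) = 1.010788
  p ← -0.690000 + (0.36/2)·(1.322300 + 1.010788) = -0.270044
p(0.36) ≈ -0.2700

-0.2700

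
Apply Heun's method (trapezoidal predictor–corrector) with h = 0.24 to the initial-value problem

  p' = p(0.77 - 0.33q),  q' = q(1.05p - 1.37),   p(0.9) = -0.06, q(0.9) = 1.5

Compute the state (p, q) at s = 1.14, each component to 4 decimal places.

-0.0654, 1.0723

Heun on (p,q): k1 = f(s_n, state_n); k2 = f(s_n + h, state_n + h·k1); state_{n+1} = state_n + (h/2)·(k1 + k2).
0.900000: (-0.060000, 1.500000)
  k1 = (-0.016500, -2.149500)
  predictor → (-0.063960, 0.984120)
  k2 = (-0.028478, -1.414336)
  → (-0.065397, 1.072340)
(p(1.14), q(1.14)) ≈ (-0.0654, 1.0723)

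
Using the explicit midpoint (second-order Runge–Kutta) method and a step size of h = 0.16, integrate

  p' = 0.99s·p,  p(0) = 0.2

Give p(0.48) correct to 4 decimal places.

0.2240

Midpoint: k1 = f(s_n, p_n); k2 = f(s_n + h/2, p_n + (h/2)·k1); p_{n+1} = p_n + h·k2.
s=0.000000, p=0.200000:
  k1 = f(0.000000, 0.200000) = 0.000000
  k2 = f(0.080000, 0.200000) = 0.015840
  p ← 0.200000 + 0.16·0.015840 = 0.202534
s=0.160000, p=0.202534:
  k1 = f(0.160000, 0.202534) = 0.032081
  k2 = f(0.240000, 0.205101) = 0.048732
  p ← 0.202534 + 0.16·0.048732 = 0.210332
s=0.320000, p=0.210332:
  k1 = f(0.320000, 0.210332) = 0.066633
  k2 = f(0.400000, 0.215662) = 0.085402
  p ← 0.210332 + 0.16·0.085402 = 0.223996
p(0.48) ≈ 0.2240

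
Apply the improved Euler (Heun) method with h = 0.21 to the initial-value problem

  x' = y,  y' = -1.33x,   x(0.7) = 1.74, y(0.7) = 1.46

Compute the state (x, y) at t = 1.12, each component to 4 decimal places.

Heun on (x,y): k1 = f(t_n, state_n); k2 = f(t_n + h, state_n + h·k1); state_{n+1} = state_n + (h/2)·(k1 + k2).
0.700000: (1.740000, 1.460000)
  k1 = (1.460000, -2.314200)
  predictor → (2.046600, 0.974018)
  k2 = (0.974018, -2.721978)
  → (1.995572, 0.931201)
0.910000: (1.995572, 0.931201)
  k1 = (0.931201, -2.654111)
  predictor → (2.191124, 0.373838)
  k2 = (0.373838, -2.914195)
  → (2.132601, 0.346529)
(x(1.12), y(1.12)) ≈ (2.1326, 0.3465)

2.1326, 0.3465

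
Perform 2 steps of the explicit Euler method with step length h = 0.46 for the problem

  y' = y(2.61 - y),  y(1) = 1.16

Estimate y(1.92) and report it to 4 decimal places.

Euler: y_{n+1} = y_n + h·f(t_n, y_n).
t=1.000000, y=1.160000: f=1.682000 → y ← 1.160000 + 0.46·1.682000 = 1.933720
t=1.460000, y=1.933720: f=1.307736 → y ← 1.933720 + 0.46·1.307736 = 2.535279
y(1.92) ≈ 2.5353

2.5353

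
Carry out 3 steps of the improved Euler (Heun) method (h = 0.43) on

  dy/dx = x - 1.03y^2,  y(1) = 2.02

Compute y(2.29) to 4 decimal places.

Heun: k1 = f(x_n, y_n); k2 = f(x_n + h, y_n + h·k1); y_{n+1} = y_n + (h/2)·(k1 + k2).
x=1.000000, y=2.020000:
  k1 = f(1.000000, 2.020000) = -3.202812
  k2 = f(1.430000, 0.642791) = 1.004425
  y ← 2.020000 + (0.43/2)·(-3.202812 + 1.004425) = 1.547347
x=1.430000, y=1.547347:
  k1 = f(1.430000, 1.547347) = -1.036110
  k2 = f(1.860000, 1.101819) = 0.609574
  y ← 1.547347 + (0.43/2)·(-1.036110 + 0.609574) = 1.455641
x=1.860000, y=1.455641:
  k1 = f(1.860000, 1.455641) = -0.322459
  k2 = f(2.290000, 1.316984) = 0.503519
  y ← 1.455641 + (0.43/2)·(-0.322459 + 0.503519) = 1.494569
y(2.29) ≈ 1.4946

1.4946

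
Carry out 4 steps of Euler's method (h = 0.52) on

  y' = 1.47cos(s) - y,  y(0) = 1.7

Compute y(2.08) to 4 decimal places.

0.5216

Euler: y_{n+1} = y_n + h·f(s_n, y_n).
s=0.000000, y=1.700000: f=-0.230000 → y ← 1.700000 + 0.52·(-0.230000) = 1.580400
s=0.520000, y=1.580400: f=-0.304706 → y ← 1.580400 + 0.52·(-0.304706) = 1.421953
s=1.040000, y=1.421953: f=-0.677809 → y ← 1.421953 + 0.52·(-0.677809) = 1.069492
s=1.560000, y=1.069492: f=-1.053622 → y ← 1.069492 + 0.52·(-1.053622) = 0.521609
y(2.08) ≈ 0.5216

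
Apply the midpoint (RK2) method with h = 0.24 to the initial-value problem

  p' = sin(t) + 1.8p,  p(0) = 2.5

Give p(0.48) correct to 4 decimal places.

Midpoint: k1 = f(t_n, p_n); k2 = f(t_n + h/2, p_n + (h/2)·k1); p_{n+1} = p_n + h·k2.
t=0.000000, p=2.500000:
  k1 = f(0.000000, 2.500000) = 4.500000
  k2 = f(0.120000, 3.040000) = 5.591712
  p ← 2.500000 + 0.24·5.591712 = 3.842011
t=0.240000, p=3.842011:
  k1 = f(0.240000, 3.842011) = 7.153322
  k2 = f(0.360000, 4.700410) = 8.813012
  p ← 3.842011 + 0.24·8.813012 = 5.957134
p(0.48) ≈ 5.9571

5.9571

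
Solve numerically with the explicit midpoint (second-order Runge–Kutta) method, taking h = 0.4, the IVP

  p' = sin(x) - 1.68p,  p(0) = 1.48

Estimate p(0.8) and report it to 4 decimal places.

0.6714

Midpoint: k1 = f(x_n, p_n); k2 = f(x_n + h/2, p_n + (h/2)·k1); p_{n+1} = p_n + h·k2.
x=0.000000, p=1.480000:
  k1 = f(0.000000, 1.480000) = -2.486400
  k2 = f(0.200000, 0.982720) = -1.452300
  p ← 1.480000 + 0.4·(-1.452300) = 0.899080
x=0.400000, p=0.899080:
  k1 = f(0.400000, 0.899080) = -1.121036
  k2 = f(0.600000, 0.674873) = -0.569144
  p ← 0.899080 + 0.4·(-0.569144) = 0.671422
p(0.8) ≈ 0.6714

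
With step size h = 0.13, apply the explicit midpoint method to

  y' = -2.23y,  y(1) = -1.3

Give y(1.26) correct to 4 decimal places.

-0.7354

Midpoint: k1 = f(x_n, y_n); k2 = f(x_n + h/2, y_n + (h/2)·k1); y_{n+1} = y_n + h·k2.
x=1.000000, y=-1.300000:
  k1 = f(1.000000, -1.300000) = 2.899000
  k2 = f(1.065000, -1.111565) = 2.478790
  y ← -1.300000 + 0.13·2.478790 = -0.977757
x=1.130000, y=-0.977757:
  k1 = f(1.130000, -0.977757) = 2.180399
  k2 = f(1.195000, -0.836031) = 1.864350
  y ← -0.977757 + 0.13·1.864350 = -0.735392
y(1.26) ≈ -0.7354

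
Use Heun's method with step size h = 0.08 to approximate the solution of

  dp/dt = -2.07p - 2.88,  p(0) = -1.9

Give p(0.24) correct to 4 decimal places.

Heun: k1 = f(t_n, p_n); k2 = f(t_n + h, p_n + h·k1); p_{n+1} = p_n + (h/2)·(k1 + k2).
t=0.000000, p=-1.900000:
  k1 = f(0.000000, -1.900000) = 1.053000
  k2 = f(0.080000, -1.815760) = 0.878623
  p ← -1.900000 + (0.08/2)·(1.053000 + 0.878623) = -1.822735
t=0.080000, p=-1.822735:
  k1 = f(0.080000, -1.822735) = 0.893062
  k2 = f(0.160000, -1.751290) = 0.745171
  p ← -1.822735 + (0.08/2)·(0.893062 + 0.745171) = -1.757206
t=0.160000, p=-1.757206:
  k1 = f(0.160000, -1.757206) = 0.757416
  k2 = f(0.240000, -1.696613) = 0.631988
  p ← -1.757206 + (0.08/2)·(0.757416 + 0.631988) = -1.701630
p(0.24) ≈ -1.7016

-1.7016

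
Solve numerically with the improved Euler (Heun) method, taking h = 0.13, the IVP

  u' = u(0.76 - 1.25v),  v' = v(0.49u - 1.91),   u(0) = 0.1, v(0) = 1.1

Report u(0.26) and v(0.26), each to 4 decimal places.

0.0920, 0.6814

Heun on (u,v): k1 = f(t_n, state_n); k2 = f(t_n + h, state_n + h·k1); state_{n+1} = state_n + (h/2)·(k1 + k2).
0.000000: (0.100000, 1.100000)
  k1 = (-0.061500, -2.047100)
  predictor → (0.092005, 0.833877)
  k2 = (-0.025977, -1.555112)
  → (0.094314, 0.865856)
0.130000: (0.094314, 0.865856)
  k1 = (-0.030399, -1.613771)
  predictor → (0.090362, 0.656066)
  k2 = (-0.005429, -1.224037)
  → (0.091985, 0.681399)
(u(0.26), v(0.26)) ≈ (0.0920, 0.6814)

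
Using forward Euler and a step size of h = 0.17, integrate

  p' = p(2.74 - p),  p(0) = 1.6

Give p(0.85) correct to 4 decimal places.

2.6206

Euler: p_{n+1} = p_n + h·f(s_n, p_n).
s=0.000000, p=1.600000: f=1.824000 → p ← 1.600000 + 0.17·1.824000 = 1.910080
s=0.170000, p=1.910080: f=1.585214 → p ← 1.910080 + 0.17·1.585214 = 2.179566
s=0.340000, p=2.179566: f=1.221502 → p ← 2.179566 + 0.17·1.221502 = 2.387222
s=0.510000, p=2.387222: f=0.842160 → p ← 2.387222 + 0.17·0.842160 = 2.530389
s=0.680000, p=2.530389: f=0.530398 → p ← 2.530389 + 0.17·0.530398 = 2.620557
p(0.85) ≈ 2.6206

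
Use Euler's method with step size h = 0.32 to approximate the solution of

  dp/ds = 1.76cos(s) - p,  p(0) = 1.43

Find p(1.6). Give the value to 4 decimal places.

1.0864

Euler: p_{n+1} = p_n + h·f(s_n, p_n).
s=0.000000, p=1.430000: f=0.330000 → p ← 1.430000 + 0.32·0.330000 = 1.535600
s=0.320000, p=1.535600: f=0.135054 → p ← 1.535600 + 0.32·0.135054 = 1.578817
s=0.640000, p=1.578817: f=-0.167129 → p ← 1.578817 + 0.32·(-0.167129) = 1.525336
s=0.960000, p=1.525336: f=-0.515941 → p ← 1.525336 + 0.32·(-0.515941) = 1.360235
s=1.280000, p=1.360235: f=-0.855616 → p ← 1.360235 + 0.32·(-0.855616) = 1.086438
p(1.6) ≈ 1.0864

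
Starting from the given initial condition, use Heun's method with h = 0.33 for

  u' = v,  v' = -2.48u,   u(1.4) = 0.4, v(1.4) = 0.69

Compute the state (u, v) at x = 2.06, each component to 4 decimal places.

Heun on (u,v): k1 = f(x_n, state_n); k2 = f(x_n + h, state_n + h·k1); state_{n+1} = state_n + (h/2)·(k1 + k2).
1.400000: (0.400000, 0.690000)
  k1 = (0.690000, -0.992000)
  predictor → (0.627700, 0.362640)
  k2 = (0.362640, -1.556696)
  → (0.573686, 0.269465)
1.730000: (0.573686, 0.269465)
  k1 = (0.269465, -1.422740)
  predictor → (0.662609, -0.200039)
  k2 = (-0.200039, -1.643271)
  → (0.585141, -0.236427)
(u(2.06), v(2.06)) ≈ (0.5851, -0.2364)

0.5851, -0.2364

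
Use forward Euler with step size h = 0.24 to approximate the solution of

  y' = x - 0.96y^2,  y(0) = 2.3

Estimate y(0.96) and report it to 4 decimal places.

0.8319

Euler: y_{n+1} = y_n + h·f(x_n, y_n).
x=0.000000, y=2.300000: f=-5.078400 → y ← 2.300000 + 0.24·(-5.078400) = 1.081184
x=0.240000, y=1.081184: f=-0.882200 → y ← 1.081184 + 0.24·(-0.882200) = 0.869456
x=0.480000, y=0.869456: f=-0.245715 → y ← 0.869456 + 0.24·(-0.245715) = 0.810484
x=0.720000, y=0.810484: f=0.089391 → y ← 0.810484 + 0.24·0.089391 = 0.831938
y(0.96) ≈ 0.8319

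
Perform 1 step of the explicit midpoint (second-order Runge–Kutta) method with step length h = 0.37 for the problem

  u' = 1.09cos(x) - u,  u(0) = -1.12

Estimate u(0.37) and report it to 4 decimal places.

Midpoint: k1 = f(x_n, u_n); k2 = f(x_n + h/2, u_n + (h/2)·k1); u_{n+1} = u_n + h·k2.
x=0.000000, u=-1.120000:
  k1 = f(0.000000, -1.120000) = 2.210000
  k2 = f(0.185000, -0.711150) = 1.782551
  u ← -1.120000 + 0.37·1.782551 = -0.460456
u(0.37) ≈ -0.4605

-0.4605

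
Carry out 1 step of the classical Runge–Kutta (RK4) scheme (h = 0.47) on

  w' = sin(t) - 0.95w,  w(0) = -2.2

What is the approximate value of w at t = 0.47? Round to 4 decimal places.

RK4: k1 = f(t_n, w_n); k2 = f(t_n + h/2, w_n + (h/2)·k1); k3 = f(t_n + h/2, w_n + (h/2)·k2); k4 = f(t_n + h, w_n + h·k3); w_{n+1} = w_n + (h/6)·(k1 + 2k2 + 2k3 + k4).
t=0.000000, w=-2.200000:
  k1 = f(0.000000, -2.200000) = 2.090000
  k2 = f(0.235000, -1.708850) = 1.856250
  k3 = f(0.235000, -1.763781) = 1.908435
  k4 = f(0.470000, -1.303036) = 1.690770
  w ← -2.200000 + (0.47/6)·(k1 + 2k2 + 2k3 + k4) = -1.314039
w(0.47) ≈ -1.3140

-1.3140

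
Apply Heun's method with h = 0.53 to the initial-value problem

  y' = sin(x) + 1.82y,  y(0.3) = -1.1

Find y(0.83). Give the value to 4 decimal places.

-2.3234

Heun: k1 = f(x_n, y_n); k2 = f(x_n + h, y_n + h·k1); y_{n+1} = y_n + (h/2)·(k1 + k2).
x=0.300000, y=-1.100000:
  k1 = f(0.300000, -1.100000) = -1.706480
  k2 = f(0.830000, -2.004434) = -2.910139
  y ← -1.100000 + (0.53/2)·(-1.706480 + (-2.910139)) = -2.323404
y(0.83) ≈ -2.3234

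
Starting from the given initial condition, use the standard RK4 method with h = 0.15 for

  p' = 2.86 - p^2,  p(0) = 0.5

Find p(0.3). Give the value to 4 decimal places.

1.1343

RK4: k1 = f(s_n, p_n); k2 = f(s_n + h/2, p_n + (h/2)·k1); k3 = f(s_n + h/2, p_n + (h/2)·k2); k4 = f(s_n + h, p_n + h·k3); p_{n+1} = p_n + (h/6)·(k1 + 2k2 + 2k3 + k4).
s=0.000000, p=0.500000:
  k1 = f(0.000000, 0.500000) = 2.610000
  k2 = f(0.075000, 0.695750) = 2.375932
  k3 = f(0.075000, 0.678195) = 2.400052
  k4 = f(0.150000, 0.860008) = 2.120387
  p ← 0.500000 + (0.15/6)·(k1 + 2k2 + 2k3 + k4) = 0.857059
s=0.150000, p=0.857059:
  k1 = f(0.150000, 0.857059) = 2.125450
  k2 = f(0.225000, 1.016468) = 1.826794
  k3 = f(0.225000, 0.994068) = 1.871828
  k4 = f(0.300000, 1.137833) = 1.565336
  p ← 0.857059 + (0.15/6)·(k1 + 2k2 + 2k3 + k4) = 1.134260
p(0.3) ≈ 1.1343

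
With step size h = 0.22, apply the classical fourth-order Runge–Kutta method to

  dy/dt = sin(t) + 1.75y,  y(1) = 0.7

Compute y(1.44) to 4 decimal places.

2.1225

RK4: k1 = f(t_n, y_n); k2 = f(t_n + h/2, y_n + (h/2)·k1); k3 = f(t_n + h/2, y_n + (h/2)·k2); k4 = f(t_n + h, y_n + h·k3); y_{n+1} = y_n + (h/6)·(k1 + 2k2 + 2k3 + k4).
t=1.000000, y=0.700000:
  k1 = f(1.000000, 0.700000) = 2.066471
  k2 = f(1.110000, 0.927312) = 2.518494
  k3 = f(1.110000, 0.977034) = 2.605509
  k4 = f(1.220000, 1.273212) = 3.167220
  y ← 0.700000 + (0.22/6)·(k1 + 2k2 + 2k3 + k4) = 1.267662
t=1.220000, y=1.267662:
  k1 = f(1.220000, 1.267662) = 3.157508
  k2 = f(1.330000, 1.614988) = 3.797378
  k3 = f(1.330000, 1.685374) = 3.920553
  k4 = f(1.440000, 2.130184) = 4.719280
  y ← 1.267662 + (0.22/6)·(k1 + 2k2 + 2k3 + k4) = 2.122459
y(1.44) ≈ 2.1225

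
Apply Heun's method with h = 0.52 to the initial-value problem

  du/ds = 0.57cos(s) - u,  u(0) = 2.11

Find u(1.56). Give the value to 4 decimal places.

0.6886

Heun: k1 = f(s_n, u_n); k2 = f(s_n + h, u_n + h·k1); u_{n+1} = u_n + (h/2)·(k1 + k2).
s=0.000000, u=2.110000:
  k1 = f(0.000000, 2.110000) = -1.540000
  k2 = f(0.520000, 1.309200) = -0.814543
  u ← 2.110000 + (0.52/2)·(-1.540000 + (-0.814543)) = 1.497819
s=0.520000, u=1.497819:
  k1 = f(0.520000, 1.497819) = -1.003162
  k2 = f(1.040000, 0.976175) = -0.687629
  u ← 1.497819 + (0.52/2)·(-1.003162 + (-0.687629)) = 1.058213
s=1.040000, u=1.058213:
  k1 = f(1.040000, 1.058213) = -0.769668
  k2 = f(1.560000, 0.657986) = -0.651832
  u ← 1.058213 + (0.52/2)·(-0.769668 + (-0.651832)) = 0.688623
u(1.56) ≈ 0.6886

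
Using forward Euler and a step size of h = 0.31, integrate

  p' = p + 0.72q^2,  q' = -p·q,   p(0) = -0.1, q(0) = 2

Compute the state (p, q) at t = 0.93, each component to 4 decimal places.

3.1042, 0.6244

Euler on (p,q): p_{n+1} = p_n + h·p', q_{n+1} = q_n + h·q'.
0.000000: (-0.100000, 2.000000); f=(2.780000, 0.200000) → (0.761800, 2.062000)
0.310000: (0.761800, 2.062000); f=(3.823128, -1.570832) → (1.946970, 1.575042)
0.620000: (1.946970, 1.575042); f=(3.733115, -3.066559) → (3.104235, 0.624409)
(p(0.93), q(0.93)) ≈ (3.1042, 0.6244)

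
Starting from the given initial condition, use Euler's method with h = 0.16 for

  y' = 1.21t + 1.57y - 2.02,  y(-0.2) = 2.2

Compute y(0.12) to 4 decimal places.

2.6603

Euler: y_{n+1} = y_n + h·f(t_n, y_n).
t=-0.200000, y=2.200000: f=1.192000 → y ← 2.200000 + 0.16·1.192000 = 2.390720
t=-0.040000, y=2.390720: f=1.685030 → y ← 2.390720 + 0.16·1.685030 = 2.660325
y(0.12) ≈ 2.6603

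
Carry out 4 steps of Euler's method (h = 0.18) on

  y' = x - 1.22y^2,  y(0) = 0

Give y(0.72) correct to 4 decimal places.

Euler: y_{n+1} = y_n + h·f(x_n, y_n).
x=0.000000, y=0.000000: f=0.000000 → y ← 0.000000 + 0.18·0.000000 = 0.000000
x=0.180000, y=0.000000: f=0.180000 → y ← 0.000000 + 0.18·0.180000 = 0.032400
x=0.360000, y=0.032400: f=0.358719 → y ← 0.032400 + 0.18·0.358719 = 0.096969
x=0.540000, y=0.096969: f=0.528528 → y ← 0.096969 + 0.18·0.528528 = 0.192105
y(0.72) ≈ 0.1921

0.1921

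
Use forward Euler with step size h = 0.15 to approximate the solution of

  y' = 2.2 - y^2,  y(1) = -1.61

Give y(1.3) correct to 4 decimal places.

-1.7566

Euler: y_{n+1} = y_n + h·f(t_n, y_n).
t=1.000000, y=-1.610000: f=-0.392100 → y ← -1.610000 + 0.15·(-0.392100) = -1.668815
t=1.150000, y=-1.668815: f=-0.584944 → y ← -1.668815 + 0.15·(-0.584944) = -1.756557
y(1.3) ≈ -1.7566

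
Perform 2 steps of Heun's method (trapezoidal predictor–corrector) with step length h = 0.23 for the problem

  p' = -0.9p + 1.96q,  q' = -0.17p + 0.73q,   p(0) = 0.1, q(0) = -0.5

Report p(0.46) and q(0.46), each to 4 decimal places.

Heun on (p,q): k1 = f(t_n, state_n); k2 = f(t_n + h, state_n + h·k1); state_{n+1} = state_n + (h/2)·(k1 + k2).
0.000000: (0.100000, -0.500000)
  k1 = (-1.070000, -0.382000)
  predictor → (-0.146100, -0.587860)
  k2 = (-1.020716, -0.404301)
  → (-0.140432, -0.590425)
0.230000: (-0.140432, -0.590425)
  k1 = (-1.030843, -0.407136)
  predictor → (-0.377526, -0.684066)
  k2 = (-1.000996, -0.435189)
  → (-0.374094, -0.687292)
(p(0.46), q(0.46)) ≈ (-0.3741, -0.6873)

-0.3741, -0.6873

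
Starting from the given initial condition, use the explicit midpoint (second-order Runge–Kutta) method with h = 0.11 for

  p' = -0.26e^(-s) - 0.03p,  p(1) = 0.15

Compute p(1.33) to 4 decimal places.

0.1218

Midpoint: k1 = f(s_n, p_n); k2 = f(s_n + h/2, p_n + (h/2)·k1); p_{n+1} = p_n + h·k2.
s=1.000000, p=0.150000:
  k1 = f(1.000000, 0.150000) = -0.100149
  k2 = f(1.055000, 0.144492) = -0.094865
  p ← 0.150000 + 0.11·(-0.094865) = 0.139565
s=1.110000, p=0.139565:
  k1 = f(1.110000, 0.139565) = -0.089872
  k2 = f(1.165000, 0.134622) = -0.085139
  p ← 0.139565 + 0.11·(-0.085139) = 0.130200
s=1.220000, p=0.130200:
  k1 = f(1.220000, 0.130200) = -0.080666
  k2 = f(1.275000, 0.125763) = -0.076425
  p ← 0.130200 + 0.11·(-0.076425) = 0.121793
p(1.33) ≈ 0.1218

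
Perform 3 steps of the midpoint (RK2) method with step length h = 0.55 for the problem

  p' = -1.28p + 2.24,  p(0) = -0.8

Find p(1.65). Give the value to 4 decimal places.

Midpoint: k1 = f(t_n, p_n); k2 = f(t_n + h/2, p_n + (h/2)·k1); p_{n+1} = p_n + h·k2.
t=0.000000, p=-0.800000:
  k1 = f(0.000000, -0.800000) = 3.264000
  k2 = f(0.275000, 0.097600) = 2.115072
  p ← -0.800000 + 0.55·2.115072 = 0.363290
t=0.550000, p=0.363290:
  k1 = f(0.550000, 0.363290) = 1.774989
  k2 = f(0.825000, 0.851412) = 1.150193
  p ← 0.363290 + 0.55·1.150193 = 0.995896
t=1.100000, p=0.995896:
  k1 = f(1.100000, 0.995896) = 0.965253
  k2 = f(1.375000, 1.261340) = 0.625484
  p ← 0.995896 + 0.55·0.625484 = 1.339912
p(1.65) ≈ 1.3399

1.3399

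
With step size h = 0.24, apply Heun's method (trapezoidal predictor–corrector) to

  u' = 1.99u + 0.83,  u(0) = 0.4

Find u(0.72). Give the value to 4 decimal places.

2.8776

Heun: k1 = f(x_n, u_n); k2 = f(x_n + h, u_n + h·k1); u_{n+1} = u_n + (h/2)·(k1 + k2).
x=0.000000, u=0.400000:
  k1 = f(0.000000, 0.400000) = 1.626000
  k2 = f(0.240000, 0.790240) = 2.402578
  u ← 0.400000 + (0.24/2)·(1.626000 + 2.402578) = 0.883429
x=0.240000, u=0.883429:
  k1 = f(0.240000, 0.883429) = 2.588024
  k2 = f(0.480000, 1.504555) = 3.824065
  u ← 0.883429 + (0.24/2)·(2.588024 + 3.824065) = 1.652880
x=0.480000, u=1.652880:
  k1 = f(0.480000, 1.652880) = 4.119231
  k2 = f(0.720000, 2.641495) = 6.086576
  u ← 1.652880 + (0.24/2)·(4.119231 + 6.086576) = 2.877577
u(0.72) ≈ 2.8776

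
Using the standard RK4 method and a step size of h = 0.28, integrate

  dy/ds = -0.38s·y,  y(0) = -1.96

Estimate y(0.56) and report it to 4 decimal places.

RK4: k1 = f(s_n, y_n); k2 = f(s_n + h/2, y_n + (h/2)·k1); k3 = f(s_n + h/2, y_n + (h/2)·k2); k4 = f(s_n + h, y_n + h·k3); y_{n+1} = y_n + (h/6)·(k1 + 2k2 + 2k3 + k4).
s=0.000000, y=-1.960000:
  k1 = f(0.000000, -1.960000) = 0.000000
  k2 = f(0.140000, -1.960000) = 0.104272
  k3 = f(0.140000, -1.945402) = 0.103495
  k4 = f(0.280000, -1.931021) = 0.205461
  y ← -1.960000 + (0.28/6)·(k1 + 2k2 + 2k3 + k4) = -1.931020
s=0.280000, y=-1.931020:
  k1 = f(0.280000, -1.931020) = 0.205461
  k2 = f(0.420000, -1.902256) = 0.303600
  k3 = f(0.420000, -1.888516) = 0.301407
  k4 = f(0.560000, -1.846626) = 0.392962
  y ← -1.931020 + (0.28/6)·(k1 + 2k2 + 2k3 + k4) = -1.846626
y(0.56) ≈ -1.8466

-1.8466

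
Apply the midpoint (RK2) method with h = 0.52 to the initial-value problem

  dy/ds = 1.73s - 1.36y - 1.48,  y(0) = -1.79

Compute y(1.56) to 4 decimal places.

-0.0018

Midpoint: k1 = f(s_n, y_n); k2 = f(s_n + h/2, y_n + (h/2)·k1); y_{n+1} = y_n + h·k2.
s=0.000000, y=-1.790000:
  k1 = f(0.000000, -1.790000) = 0.954400
  k2 = f(0.260000, -1.541856) = 1.066724
  y ← -1.790000 + 0.52·1.066724 = -1.235303
s=0.520000, y=-1.235303:
  k1 = f(0.520000, -1.235303) = 1.099613
  k2 = f(0.780000, -0.949404) = 1.160590
  y ← -1.235303 + 0.52·1.160590 = -0.631797
s=1.040000, y=-0.631797:
  k1 = f(1.040000, -0.631797) = 1.178444
  k2 = f(1.300000, -0.325401) = 1.211546
  y ← -0.631797 + 0.52·1.211546 = -0.001793
y(1.56) ≈ -0.0018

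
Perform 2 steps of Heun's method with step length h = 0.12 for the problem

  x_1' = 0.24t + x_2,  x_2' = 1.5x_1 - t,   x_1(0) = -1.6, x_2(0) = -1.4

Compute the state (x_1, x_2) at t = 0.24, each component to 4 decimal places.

-2.0037, -2.0711

Heun on (x_1,x_2): k1 = f(t_n, state_n); k2 = f(t_n + h, state_n + h·k1); state_{n+1} = state_n + (h/2)·(k1 + k2).
0.000000: (-1.600000, -1.400000)
  k1 = (-1.400000, -2.400000)
  predictor → (-1.768000, -1.688000)
  k2 = (-1.659200, -2.772000)
  → (-1.783552, -1.710320)
0.120000: (-1.783552, -1.710320)
  k1 = (-1.681520, -2.795328)
  predictor → (-1.985334, -2.045759)
  k2 = (-1.988159, -3.218002)
  → (-2.003733, -2.071120)
(x_1(0.24), x_2(0.24)) ≈ (-2.0037, -2.0711)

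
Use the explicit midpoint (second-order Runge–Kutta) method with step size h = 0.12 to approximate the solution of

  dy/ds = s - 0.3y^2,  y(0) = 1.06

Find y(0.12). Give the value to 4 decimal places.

1.0283

Midpoint: k1 = f(s_n, y_n); k2 = f(s_n + h/2, y_n + (h/2)·k1); y_{n+1} = y_n + h·k2.
s=0.000000, y=1.060000:
  k1 = f(0.000000, 1.060000) = -0.337080
  k2 = f(0.060000, 1.039775) = -0.264340
  y ← 1.060000 + 0.12·(-0.264340) = 1.028279
y(0.12) ≈ 1.0283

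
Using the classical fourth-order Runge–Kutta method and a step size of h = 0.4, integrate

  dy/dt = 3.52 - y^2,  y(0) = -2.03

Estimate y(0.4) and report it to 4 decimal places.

RK4: k1 = f(t_n, y_n); k2 = f(t_n + h/2, y_n + (h/2)·k1); k3 = f(t_n + h/2, y_n + (h/2)·k2); k4 = f(t_n + h, y_n + h·k3); y_{n+1} = y_n + (h/6)·(k1 + 2k2 + 2k3 + k4).
t=0.000000, y=-2.030000:
  k1 = f(0.000000, -2.030000) = -0.600900
  k2 = f(0.200000, -2.150180) = -1.103274
  k3 = f(0.200000, -2.250655) = -1.545447
  k4 = f(0.400000, -2.648179) = -3.492851
  y ← -2.030000 + (0.4/6)·(k1 + 2k2 + 2k3 + k4) = -2.656080
y(0.4) ≈ -2.6561

-2.6561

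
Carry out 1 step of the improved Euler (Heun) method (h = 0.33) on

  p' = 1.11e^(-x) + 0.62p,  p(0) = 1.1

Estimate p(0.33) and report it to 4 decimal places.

1.7004

Heun: k1 = f(x_n, p_n); k2 = f(x_n + h, p_n + h·k1); p_{n+1} = p_n + (h/2)·(k1 + k2).
x=0.000000, p=1.100000:
  k1 = f(0.000000, 1.100000) = 1.792000
  k2 = f(0.330000, 1.691360) = 1.846649
  p ← 1.100000 + (0.33/2)·(1.792000 + 1.846649) = 1.700377
p(0.33) ≈ 1.7004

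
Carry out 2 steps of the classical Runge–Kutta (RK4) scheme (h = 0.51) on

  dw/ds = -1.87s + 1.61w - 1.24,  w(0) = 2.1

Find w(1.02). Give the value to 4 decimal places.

RK4: k1 = f(s_n, w_n); k2 = f(s_n + h/2, w_n + (h/2)·k1); k3 = f(s_n + h/2, w_n + (h/2)·k2); k4 = f(s_n + h, w_n + h·k3); w_{n+1} = w_n + (h/6)·(k1 + 2k2 + 2k3 + k4).
s=0.000000, w=2.100000:
  k1 = f(0.000000, 2.100000) = 2.141000
  k2 = f(0.255000, 2.645955) = 2.543138
  k3 = f(0.255000, 2.748500) = 2.708235
  k4 = f(0.510000, 3.481200) = 3.411032
  w ← 2.100000 + (0.51/6)·(k1 + 2k2 + 2k3 + k4) = 3.464656
s=0.510000, w=3.464656:
  k1 = f(0.510000, 3.464656) = 3.384396
  k2 = f(0.765000, 4.327677) = 4.297010
  k3 = f(0.765000, 4.560394) = 4.671684
  k4 = f(1.020000, 5.847215) = 6.266616
  w ← 3.464656 + (0.51/6)·(k1 + 2k2 + 2k3 + k4) = 5.809670
w(1.02) ≈ 5.8097

5.8097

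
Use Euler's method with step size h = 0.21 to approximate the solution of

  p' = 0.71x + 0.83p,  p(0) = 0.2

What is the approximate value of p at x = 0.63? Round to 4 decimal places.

0.4233

Euler: p_{n+1} = p_n + h·f(x_n, p_n).
x=0.000000, p=0.200000: f=0.166000 → p ← 0.200000 + 0.21·0.166000 = 0.234860
x=0.210000, p=0.234860: f=0.344034 → p ← 0.234860 + 0.21·0.344034 = 0.307107
x=0.420000, p=0.307107: f=0.553099 → p ← 0.307107 + 0.21·0.553099 = 0.423258
p(0.63) ≈ 0.4233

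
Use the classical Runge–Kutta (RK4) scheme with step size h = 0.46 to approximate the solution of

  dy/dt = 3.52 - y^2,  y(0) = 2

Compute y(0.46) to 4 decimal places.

RK4: k1 = f(t_n, y_n); k2 = f(t_n + h/2, y_n + (h/2)·k1); k3 = f(t_n + h/2, y_n + (h/2)·k2); k4 = f(t_n + h, y_n + h·k3); y_{n+1} = y_n + (h/6)·(k1 + 2k2 + 2k3 + k4).
t=0.000000, y=2.000000:
  k1 = f(0.000000, 2.000000) = -0.480000
  k2 = f(0.230000, 1.889600) = -0.050588
  k3 = f(0.230000, 1.988365) = -0.433594
  k4 = f(0.460000, 1.800547) = 0.278032
  y ← 2.000000 + (0.46/6)·(k1 + 2k2 + 2k3 + k4) = 1.910274
y(0.46) ≈ 1.9103

1.9103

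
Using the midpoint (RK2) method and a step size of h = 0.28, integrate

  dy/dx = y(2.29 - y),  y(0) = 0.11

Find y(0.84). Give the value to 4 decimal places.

Midpoint: k1 = f(x_n, y_n); k2 = f(x_n + h/2, y_n + (h/2)·k1); y_{n+1} = y_n + h·k2.
x=0.000000, y=0.110000:
  k1 = f(0.000000, 0.110000) = 0.239800
  k2 = f(0.140000, 0.143572) = 0.308167
  y ← 0.110000 + 0.28·0.308167 = 0.196287
x=0.280000, y=0.196287:
  k1 = f(0.280000, 0.196287) = 0.410968
  k2 = f(0.420000, 0.253822) = 0.516827
  y ← 0.196287 + 0.28·0.516827 = 0.340998
x=0.560000, y=0.340998:
  k1 = f(0.560000, 0.340998) = 0.664606
  k2 = f(0.700000, 0.434043) = 0.805566
  y ← 0.340998 + 0.28·0.805566 = 0.566557
y(0.84) ≈ 0.5666

0.5666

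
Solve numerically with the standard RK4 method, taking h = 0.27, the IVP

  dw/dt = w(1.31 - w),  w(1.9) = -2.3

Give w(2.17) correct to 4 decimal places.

-10.9247

RK4: k1 = f(t_n, w_n); k2 = f(t_n + h/2, w_n + (h/2)·k1); k3 = f(t_n + h/2, w_n + (h/2)·k2); k4 = f(t_n + h, w_n + h·k3); w_{n+1} = w_n + (h/6)·(k1 + 2k2 + 2k3 + k4).
t=1.900000, w=-2.300000:
  k1 = f(1.900000, -2.300000) = -8.303000
  k2 = f(2.035000, -3.420905) = -16.183977
  k3 = f(2.035000, -4.484837) = -25.988898
  k4 = f(2.170000, -9.317002) = -99.011806
  w ← -2.300000 + (0.27/6)·(k1 + 2k2 + 2k3 + k4) = -10.924725
w(2.17) ≈ -10.9247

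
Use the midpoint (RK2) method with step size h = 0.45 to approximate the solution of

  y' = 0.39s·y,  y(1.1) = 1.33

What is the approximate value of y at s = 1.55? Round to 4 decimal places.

Midpoint: k1 = f(s_n, y_n); k2 = f(s_n + h/2, y_n + (h/2)·k1); y_{n+1} = y_n + h·k2.
s=1.100000, y=1.330000:
  k1 = f(1.100000, 1.330000) = 0.570570
  k2 = f(1.325000, 1.458378) = 0.753617
  y ← 1.330000 + 0.45·0.753617 = 1.669128
y(1.55) ≈ 1.6691

1.6691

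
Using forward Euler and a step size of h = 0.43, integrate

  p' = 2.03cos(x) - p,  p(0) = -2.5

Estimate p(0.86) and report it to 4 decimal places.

0.4787

Euler: p_{n+1} = p_n + h·f(x_n, p_n).
x=0.000000, p=-2.500000: f=4.530000 → p ← -2.500000 + 0.43·4.530000 = -0.552100
x=0.430000, p=-0.552100: f=2.397300 → p ← -0.552100 + 0.43·2.397300 = 0.478739
p(0.86) ≈ 0.4787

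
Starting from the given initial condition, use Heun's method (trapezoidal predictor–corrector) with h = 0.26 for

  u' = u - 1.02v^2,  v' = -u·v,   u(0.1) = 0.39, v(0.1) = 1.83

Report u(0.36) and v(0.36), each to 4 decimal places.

Heun on (u,v): k1 = f(x_n, state_n); k2 = f(x_n + h, state_n + h·k1); state_{n+1} = state_n + (h/2)·(k1 + k2).
0.100000: (0.390000, 1.830000)
  k1 = (-3.025878, -0.713700)
  predictor → (-0.396728, 1.644438)
  k2 = (-3.154988, 0.652395)
  → (-0.413513, 1.822030)
(u(0.36), v(0.36)) ≈ (-0.4135, 1.8220)

-0.4135, 1.8220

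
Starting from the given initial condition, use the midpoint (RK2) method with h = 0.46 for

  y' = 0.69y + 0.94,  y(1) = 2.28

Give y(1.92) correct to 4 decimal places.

Midpoint: k1 = f(t_n, y_n); k2 = f(t_n + h/2, y_n + (h/2)·k1); y_{n+1} = y_n + h·k2.
t=1.000000, y=2.280000:
  k1 = f(1.000000, 2.280000) = 2.513200
  k2 = f(1.230000, 2.858036) = 2.912045
  y ← 2.280000 + 0.46·2.912045 = 3.619541
t=1.460000, y=3.619541:
  k1 = f(1.460000, 3.619541) = 3.437483
  k2 = f(1.690000, 4.410162) = 3.983012
  y ← 3.619541 + 0.46·3.983012 = 5.451726
y(1.92) ≈ 5.4517

5.4517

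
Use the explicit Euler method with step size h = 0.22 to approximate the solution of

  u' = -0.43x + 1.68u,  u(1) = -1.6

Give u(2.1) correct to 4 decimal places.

Euler: u_{n+1} = u_n + h·f(x_n, u_n).
x=1.000000, u=-1.600000: f=-3.118000 → u ← -1.600000 + 0.22·(-3.118000) = -2.285960
x=1.220000, u=-2.285960: f=-4.365013 → u ← -2.285960 + 0.22·(-4.365013) = -3.246263
x=1.440000, u=-3.246263: f=-6.072922 → u ← -3.246263 + 0.22·(-6.072922) = -4.582306
x=1.660000, u=-4.582306: f=-8.412073 → u ← -4.582306 + 0.22·(-8.412073) = -6.432962
x=1.880000, u=-6.432962: f=-11.615776 → u ← -6.432962 + 0.22·(-11.615776) = -8.988432
u(2.1) ≈ -8.9884

-8.9884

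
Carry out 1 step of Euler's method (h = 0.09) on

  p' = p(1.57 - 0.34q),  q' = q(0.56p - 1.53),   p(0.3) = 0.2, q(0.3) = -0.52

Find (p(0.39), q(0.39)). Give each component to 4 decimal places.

Euler on (p,q): p_{n+1} = p_n + h·p', q_{n+1} = q_n + h·q'.
0.300000: (0.200000, -0.520000); f=(0.349360, 0.737360) → (0.231442, -0.453638)
(p(0.39), q(0.39)) ≈ (0.2314, -0.4536)

0.2314, -0.4536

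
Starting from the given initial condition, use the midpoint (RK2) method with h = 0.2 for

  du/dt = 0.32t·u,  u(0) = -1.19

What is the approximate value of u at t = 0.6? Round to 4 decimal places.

Midpoint: k1 = f(t_n, u_n); k2 = f(t_n + h/2, u_n + (h/2)·k1); u_{n+1} = u_n + h·k2.
t=0.000000, u=-1.190000:
  k1 = f(0.000000, -1.190000) = 0.000000
  k2 = f(0.100000, -1.190000) = -0.038080
  u ← -1.190000 + 0.2·(-0.038080) = -1.197616
t=0.200000, u=-1.197616:
  k1 = f(0.200000, -1.197616) = -0.076647
  k2 = f(0.300000, -1.205281) = -0.115707
  u ← -1.197616 + 0.2·(-0.115707) = -1.220757
t=0.400000, u=-1.220757:
  k1 = f(0.400000, -1.220757) = -0.156257
  k2 = f(0.500000, -1.236383) = -0.197821
  u ← -1.220757 + 0.2·(-0.197821) = -1.260322
u(0.6) ≈ -1.2603

-1.2603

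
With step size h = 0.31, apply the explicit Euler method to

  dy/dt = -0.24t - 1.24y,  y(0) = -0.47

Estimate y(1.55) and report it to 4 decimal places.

-0.1993

Euler: y_{n+1} = y_n + h·f(t_n, y_n).
t=0.000000, y=-0.470000: f=0.582800 → y ← -0.470000 + 0.31·0.582800 = -0.289332
t=0.310000, y=-0.289332: f=0.284372 → y ← -0.289332 + 0.31·0.284372 = -0.201177
t=0.620000, y=-0.201177: f=0.100659 → y ← -0.201177 + 0.31·0.100659 = -0.169972
t=0.930000, y=-0.169972: f=-0.012434 → y ← -0.169972 + 0.31·(-0.012434) = -0.173827
t=1.240000, y=-0.173827: f=-0.082054 → y ← -0.173827 + 0.31·(-0.082054) = -0.199264
y(1.55) ≈ -0.1993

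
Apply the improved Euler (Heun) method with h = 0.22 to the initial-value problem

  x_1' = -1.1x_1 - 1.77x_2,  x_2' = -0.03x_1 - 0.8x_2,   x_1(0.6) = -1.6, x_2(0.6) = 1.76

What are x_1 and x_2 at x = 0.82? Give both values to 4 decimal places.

Heun on (x_1,x_2): k1 = f(x_n, state_n); k2 = f(x_n + h, state_n + h·k1); state_{n+1} = state_n + (h/2)·(k1 + k2).
0.600000: (-1.600000, 1.760000)
  k1 = (-1.355200, -1.360000)
  predictor → (-1.898144, 1.460800)
  k2 = (-0.497658, -1.111696)
  → (-1.803814, 1.488113)
(x_1(0.82), x_2(0.82)) ≈ (-1.8038, 1.4881)

-1.8038, 1.4881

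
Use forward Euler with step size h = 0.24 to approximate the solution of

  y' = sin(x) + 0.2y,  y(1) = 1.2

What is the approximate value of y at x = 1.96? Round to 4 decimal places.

2.4171

Euler: y_{n+1} = y_n + h·f(x_n, y_n).
x=1.000000, y=1.200000: f=1.081471 → y ← 1.200000 + 0.24·1.081471 = 1.459553
x=1.240000, y=1.459553: f=1.237695 → y ← 1.459553 + 0.24·1.237695 = 1.756600
x=1.480000, y=1.756600: f=1.347201 → y ← 1.756600 + 0.24·1.347201 = 2.079928
x=1.720000, y=2.079928: f=1.404875 → y ← 2.079928 + 0.24·1.404875 = 2.417098
y(1.96) ≈ 2.4171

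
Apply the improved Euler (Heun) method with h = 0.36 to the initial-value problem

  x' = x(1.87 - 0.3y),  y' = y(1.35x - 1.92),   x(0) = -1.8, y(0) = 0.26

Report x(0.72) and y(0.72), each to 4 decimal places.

Heun on (x,y): k1 = f(t_n, state_n); k2 = f(t_n + h, state_n + h·k1); state_{n+1} = state_n + (h/2)·(k1 + k2).
0.000000: (-1.800000, 0.260000)
  k1 = (-3.225600, -1.131000)
  predictor → (-2.961216, -0.147160)
  k2 = (-5.668206, 0.870840)
  → (-3.400885, 0.213171)
0.360000: (-3.400885, 0.213171)
  k1 = (-6.142164, -1.387999)
  predictor → (-5.612064, -0.286509)
  k2 = (-10.976931, 2.720767)
  → (-6.482322, 0.453069)
(x(0.72), y(0.72)) ≈ (-6.4823, 0.4531)

-6.4823, 0.4531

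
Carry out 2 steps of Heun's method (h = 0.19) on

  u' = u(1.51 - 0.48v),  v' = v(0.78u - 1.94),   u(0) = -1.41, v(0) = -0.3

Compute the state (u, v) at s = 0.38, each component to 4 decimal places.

-2.5602, -0.0942

Heun on (u,v): k1 = f(s_n, state_n); k2 = f(s_n + h, state_n + h·k1); state_{n+1} = state_n + (h/2)·(k1 + k2).
0.000000: (-1.410000, -0.300000)
  k1 = (-2.332140, 0.911940)
  predictor → (-1.853107, -0.126731)
  k2 = (-2.910917, 0.429039)
  → (-1.908090, -0.172607)
0.190000: (-1.908090, -0.172607)
  k1 = (-3.039304, 0.591750)
  predictor → (-2.485558, -0.060174)
  k2 = (-3.824985, 0.233401)
  → (-2.560198, -0.094218)
(u(0.38), v(0.38)) ≈ (-2.5602, -0.0942)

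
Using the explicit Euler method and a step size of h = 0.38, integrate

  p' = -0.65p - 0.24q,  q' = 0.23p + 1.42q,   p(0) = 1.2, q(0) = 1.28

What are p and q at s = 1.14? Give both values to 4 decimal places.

0.0059, 5.0610

Euler on (p,q): p_{n+1} = p_n + h·p', q_{n+1} = q_n + h·q'.
0.000000: (1.200000, 1.280000); f=(-1.087200, 2.093600) → (0.786864, 2.075568)
0.380000: (0.786864, 2.075568); f=(-1.009598, 3.128285) → (0.403217, 3.264316)
0.760000: (0.403217, 3.264316); f=(-1.045527, 4.728069) → (0.005917, 5.060983)
(p(1.14), q(1.14)) ≈ (0.0059, 5.0610)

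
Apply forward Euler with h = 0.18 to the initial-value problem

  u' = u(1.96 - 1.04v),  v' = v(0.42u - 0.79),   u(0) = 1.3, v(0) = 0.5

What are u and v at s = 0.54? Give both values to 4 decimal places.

Euler on (u,v): u_{n+1} = u_n + h·u', v_{n+1} = v_n + h·v'.
0.000000: (1.300000, 0.500000); f=(1.872000, -0.122000) → (1.636960, 0.478040)
0.180000: (1.636960, 0.478040); f=(2.394608, -0.048988) → (2.067989, 0.469222)
0.360000: (2.067989, 0.469222); f=(3.044099, 0.036860) → (2.615927, 0.475857)
(u(0.54), v(0.54)) ≈ (2.6159, 0.4759)

2.6159, 0.4759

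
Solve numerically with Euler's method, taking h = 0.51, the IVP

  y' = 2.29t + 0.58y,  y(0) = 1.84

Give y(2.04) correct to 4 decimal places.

Euler: y_{n+1} = y_n + h·f(t_n, y_n).
t=0.000000, y=1.840000: f=1.067200 → y ← 1.840000 + 0.51·1.067200 = 2.384272
t=0.510000, y=2.384272: f=2.550778 → y ← 2.384272 + 0.51·2.550778 = 3.685169
t=1.020000, y=3.685169: f=4.473198 → y ← 3.685169 + 0.51·4.473198 = 5.966500
t=1.530000, y=5.966500: f=6.964270 → y ← 5.966500 + 0.51·6.964270 = 9.518277
y(2.04) ≈ 9.5183

9.5183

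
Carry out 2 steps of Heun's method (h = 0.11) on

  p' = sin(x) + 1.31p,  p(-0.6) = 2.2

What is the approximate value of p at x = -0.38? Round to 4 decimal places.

2.8113

Heun: k1 = f(x_n, p_n); k2 = f(x_n + h, p_n + h·k1); p_{n+1} = p_n + (h/2)·(k1 + k2).
x=-0.600000, p=2.200000:
  k1 = f(-0.600000, 2.200000) = 2.317358
  k2 = f(-0.490000, 2.454909) = 2.745305
  p ← 2.200000 + (0.11/2)·(2.317358 + 2.745305) = 2.478446
x=-0.490000, p=2.478446:
  k1 = f(-0.490000, 2.478446) = 2.776139
  k2 = f(-0.380000, 2.783822) = 3.275886
  p ← 2.478446 + (0.11/2)·(2.776139 + 3.275886) = 2.811308
p(-0.38) ≈ 2.8113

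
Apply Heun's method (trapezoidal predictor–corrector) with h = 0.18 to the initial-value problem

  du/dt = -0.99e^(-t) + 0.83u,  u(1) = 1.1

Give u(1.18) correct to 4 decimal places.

1.2116

Heun: k1 = f(t_n, u_n); k2 = f(t_n + h, u_n + h·k1); u_{n+1} = u_n + (h/2)·(k1 + k2).
t=1.000000, u=1.100000:
  k1 = f(1.000000, 1.100000) = 0.548799
  k2 = f(1.180000, 1.198784) = 0.690785
  u ← 1.100000 + (0.18/2)·(0.548799 + 0.690785) = 1.211563
u(1.18) ≈ 1.2116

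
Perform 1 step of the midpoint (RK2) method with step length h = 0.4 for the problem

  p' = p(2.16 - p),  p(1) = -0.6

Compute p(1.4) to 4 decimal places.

Midpoint: k1 = f(t_n, p_n); k2 = f(t_n + h/2, p_n + (h/2)·k1); p_{n+1} = p_n + h·k2.
t=1.000000, p=-0.600000:
  k1 = f(1.000000, -0.600000) = -1.656000
  k2 = f(1.200000, -0.931200) = -2.878525
  p ← -0.600000 + 0.4·(-2.878525) = -1.751410
p(1.4) ≈ -1.7514

-1.7514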